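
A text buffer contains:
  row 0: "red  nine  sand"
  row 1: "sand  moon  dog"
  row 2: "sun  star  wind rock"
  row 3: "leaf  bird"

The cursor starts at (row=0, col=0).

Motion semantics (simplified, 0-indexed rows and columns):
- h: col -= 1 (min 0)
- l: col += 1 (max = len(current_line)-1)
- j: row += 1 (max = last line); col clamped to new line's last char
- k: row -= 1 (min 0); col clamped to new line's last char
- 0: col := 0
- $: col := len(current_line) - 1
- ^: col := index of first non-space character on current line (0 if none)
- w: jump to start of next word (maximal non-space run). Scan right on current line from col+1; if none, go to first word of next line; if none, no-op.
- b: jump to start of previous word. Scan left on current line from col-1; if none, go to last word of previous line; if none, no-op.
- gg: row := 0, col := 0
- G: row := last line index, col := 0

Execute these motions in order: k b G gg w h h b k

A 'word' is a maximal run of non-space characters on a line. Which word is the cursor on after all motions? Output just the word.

After 1 (k): row=0 col=0 char='r'
After 2 (b): row=0 col=0 char='r'
After 3 (G): row=3 col=0 char='l'
After 4 (gg): row=0 col=0 char='r'
After 5 (w): row=0 col=5 char='n'
After 6 (h): row=0 col=4 char='_'
After 7 (h): row=0 col=3 char='_'
After 8 (b): row=0 col=0 char='r'
After 9 (k): row=0 col=0 char='r'

Answer: red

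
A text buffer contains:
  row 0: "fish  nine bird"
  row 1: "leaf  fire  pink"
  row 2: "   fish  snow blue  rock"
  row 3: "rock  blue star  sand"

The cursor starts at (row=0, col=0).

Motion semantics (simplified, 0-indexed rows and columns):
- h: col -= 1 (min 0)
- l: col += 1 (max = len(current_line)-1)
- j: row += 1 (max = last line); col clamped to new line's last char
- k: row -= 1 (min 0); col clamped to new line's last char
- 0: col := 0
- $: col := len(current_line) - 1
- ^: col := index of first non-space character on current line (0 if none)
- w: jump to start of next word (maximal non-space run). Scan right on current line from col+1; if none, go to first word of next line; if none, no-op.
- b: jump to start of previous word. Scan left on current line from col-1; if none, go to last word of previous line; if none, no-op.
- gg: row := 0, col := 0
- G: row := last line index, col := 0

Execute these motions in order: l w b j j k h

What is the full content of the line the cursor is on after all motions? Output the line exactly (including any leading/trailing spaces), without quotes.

After 1 (l): row=0 col=1 char='i'
After 2 (w): row=0 col=6 char='n'
After 3 (b): row=0 col=0 char='f'
After 4 (j): row=1 col=0 char='l'
After 5 (j): row=2 col=0 char='_'
After 6 (k): row=1 col=0 char='l'
After 7 (h): row=1 col=0 char='l'

Answer: leaf  fire  pink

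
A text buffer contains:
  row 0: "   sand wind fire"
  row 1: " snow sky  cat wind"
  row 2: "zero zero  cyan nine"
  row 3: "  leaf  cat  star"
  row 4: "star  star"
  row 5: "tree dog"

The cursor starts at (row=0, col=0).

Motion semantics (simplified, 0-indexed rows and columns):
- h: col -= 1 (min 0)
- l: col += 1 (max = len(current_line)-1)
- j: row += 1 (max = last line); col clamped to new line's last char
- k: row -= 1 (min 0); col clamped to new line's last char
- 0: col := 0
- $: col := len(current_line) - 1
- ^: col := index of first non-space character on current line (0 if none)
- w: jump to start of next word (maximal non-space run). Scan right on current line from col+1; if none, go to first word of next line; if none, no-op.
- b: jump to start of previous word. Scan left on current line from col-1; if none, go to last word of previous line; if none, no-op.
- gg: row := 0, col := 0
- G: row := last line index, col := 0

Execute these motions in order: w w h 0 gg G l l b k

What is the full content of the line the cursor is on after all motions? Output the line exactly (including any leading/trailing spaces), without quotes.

Answer: star  star

Derivation:
After 1 (w): row=0 col=3 char='s'
After 2 (w): row=0 col=8 char='w'
After 3 (h): row=0 col=7 char='_'
After 4 (0): row=0 col=0 char='_'
After 5 (gg): row=0 col=0 char='_'
After 6 (G): row=5 col=0 char='t'
After 7 (l): row=5 col=1 char='r'
After 8 (l): row=5 col=2 char='e'
After 9 (b): row=5 col=0 char='t'
After 10 (k): row=4 col=0 char='s'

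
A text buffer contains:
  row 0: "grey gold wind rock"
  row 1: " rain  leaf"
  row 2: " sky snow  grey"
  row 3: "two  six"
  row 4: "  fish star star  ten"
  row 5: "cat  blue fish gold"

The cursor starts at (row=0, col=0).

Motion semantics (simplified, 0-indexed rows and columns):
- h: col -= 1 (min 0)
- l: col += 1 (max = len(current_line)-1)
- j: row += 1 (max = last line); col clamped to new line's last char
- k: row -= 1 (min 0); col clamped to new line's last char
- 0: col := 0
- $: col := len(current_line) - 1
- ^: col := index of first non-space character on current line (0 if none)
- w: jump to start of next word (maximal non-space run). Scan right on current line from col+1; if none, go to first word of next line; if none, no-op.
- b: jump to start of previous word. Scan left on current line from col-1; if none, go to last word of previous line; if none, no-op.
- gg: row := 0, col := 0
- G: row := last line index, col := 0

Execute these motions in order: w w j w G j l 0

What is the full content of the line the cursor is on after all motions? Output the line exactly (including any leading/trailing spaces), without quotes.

After 1 (w): row=0 col=5 char='g'
After 2 (w): row=0 col=10 char='w'
After 3 (j): row=1 col=10 char='f'
After 4 (w): row=2 col=1 char='s'
After 5 (G): row=5 col=0 char='c'
After 6 (j): row=5 col=0 char='c'
After 7 (l): row=5 col=1 char='a'
After 8 (0): row=5 col=0 char='c'

Answer: cat  blue fish gold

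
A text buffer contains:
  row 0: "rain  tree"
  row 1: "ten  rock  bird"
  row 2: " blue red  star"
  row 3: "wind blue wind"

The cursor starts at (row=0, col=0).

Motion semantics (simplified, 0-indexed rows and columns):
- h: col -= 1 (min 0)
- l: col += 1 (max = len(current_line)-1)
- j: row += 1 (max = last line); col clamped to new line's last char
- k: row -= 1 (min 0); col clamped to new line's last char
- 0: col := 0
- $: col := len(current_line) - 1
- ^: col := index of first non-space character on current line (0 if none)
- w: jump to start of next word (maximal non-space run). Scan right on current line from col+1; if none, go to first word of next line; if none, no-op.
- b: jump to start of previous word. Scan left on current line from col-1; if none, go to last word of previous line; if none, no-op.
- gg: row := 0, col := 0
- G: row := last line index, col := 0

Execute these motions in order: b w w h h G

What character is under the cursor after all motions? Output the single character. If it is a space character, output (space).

Answer: w

Derivation:
After 1 (b): row=0 col=0 char='r'
After 2 (w): row=0 col=6 char='t'
After 3 (w): row=1 col=0 char='t'
After 4 (h): row=1 col=0 char='t'
After 5 (h): row=1 col=0 char='t'
After 6 (G): row=3 col=0 char='w'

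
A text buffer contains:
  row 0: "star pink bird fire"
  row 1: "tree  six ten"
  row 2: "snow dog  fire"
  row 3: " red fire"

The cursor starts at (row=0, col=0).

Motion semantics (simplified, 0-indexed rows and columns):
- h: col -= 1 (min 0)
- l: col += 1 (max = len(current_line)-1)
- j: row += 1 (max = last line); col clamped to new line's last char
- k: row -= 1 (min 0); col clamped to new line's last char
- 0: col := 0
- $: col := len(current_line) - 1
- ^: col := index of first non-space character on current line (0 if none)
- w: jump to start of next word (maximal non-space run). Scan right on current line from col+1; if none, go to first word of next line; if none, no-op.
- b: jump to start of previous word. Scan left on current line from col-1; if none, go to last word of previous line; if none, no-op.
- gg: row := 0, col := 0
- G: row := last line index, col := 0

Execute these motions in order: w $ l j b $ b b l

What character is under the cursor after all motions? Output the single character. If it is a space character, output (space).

Answer: i

Derivation:
After 1 (w): row=0 col=5 char='p'
After 2 ($): row=0 col=18 char='e'
After 3 (l): row=0 col=18 char='e'
After 4 (j): row=1 col=12 char='n'
After 5 (b): row=1 col=10 char='t'
After 6 ($): row=1 col=12 char='n'
After 7 (b): row=1 col=10 char='t'
After 8 (b): row=1 col=6 char='s'
After 9 (l): row=1 col=7 char='i'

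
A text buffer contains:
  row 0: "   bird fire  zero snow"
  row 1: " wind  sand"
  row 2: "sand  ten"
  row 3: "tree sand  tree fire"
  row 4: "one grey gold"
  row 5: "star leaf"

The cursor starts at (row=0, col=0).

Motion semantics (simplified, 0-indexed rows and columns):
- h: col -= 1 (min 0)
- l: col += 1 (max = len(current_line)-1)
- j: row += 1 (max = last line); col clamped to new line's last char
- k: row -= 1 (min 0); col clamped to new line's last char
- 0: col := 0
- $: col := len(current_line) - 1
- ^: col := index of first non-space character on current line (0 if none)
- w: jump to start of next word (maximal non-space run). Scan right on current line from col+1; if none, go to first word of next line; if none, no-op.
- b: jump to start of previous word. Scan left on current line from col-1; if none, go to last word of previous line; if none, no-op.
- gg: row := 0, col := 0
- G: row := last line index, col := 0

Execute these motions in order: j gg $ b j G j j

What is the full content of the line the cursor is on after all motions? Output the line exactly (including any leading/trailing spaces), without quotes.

After 1 (j): row=1 col=0 char='_'
After 2 (gg): row=0 col=0 char='_'
After 3 ($): row=0 col=22 char='w'
After 4 (b): row=0 col=19 char='s'
After 5 (j): row=1 col=10 char='d'
After 6 (G): row=5 col=0 char='s'
After 7 (j): row=5 col=0 char='s'
After 8 (j): row=5 col=0 char='s'

Answer: star leaf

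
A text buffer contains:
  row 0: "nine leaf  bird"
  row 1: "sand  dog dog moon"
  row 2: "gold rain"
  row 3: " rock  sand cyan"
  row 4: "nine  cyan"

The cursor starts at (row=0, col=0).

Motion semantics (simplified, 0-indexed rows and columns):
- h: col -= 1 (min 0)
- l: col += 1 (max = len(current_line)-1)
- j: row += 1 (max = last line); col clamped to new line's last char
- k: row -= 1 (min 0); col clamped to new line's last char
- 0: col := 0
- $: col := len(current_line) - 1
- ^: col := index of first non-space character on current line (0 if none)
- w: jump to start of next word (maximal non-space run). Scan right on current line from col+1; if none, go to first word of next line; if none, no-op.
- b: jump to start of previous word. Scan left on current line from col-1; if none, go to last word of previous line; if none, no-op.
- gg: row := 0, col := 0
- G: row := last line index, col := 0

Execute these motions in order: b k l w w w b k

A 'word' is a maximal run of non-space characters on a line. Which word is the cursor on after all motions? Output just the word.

After 1 (b): row=0 col=0 char='n'
After 2 (k): row=0 col=0 char='n'
After 3 (l): row=0 col=1 char='i'
After 4 (w): row=0 col=5 char='l'
After 5 (w): row=0 col=11 char='b'
After 6 (w): row=1 col=0 char='s'
After 7 (b): row=0 col=11 char='b'
After 8 (k): row=0 col=11 char='b'

Answer: bird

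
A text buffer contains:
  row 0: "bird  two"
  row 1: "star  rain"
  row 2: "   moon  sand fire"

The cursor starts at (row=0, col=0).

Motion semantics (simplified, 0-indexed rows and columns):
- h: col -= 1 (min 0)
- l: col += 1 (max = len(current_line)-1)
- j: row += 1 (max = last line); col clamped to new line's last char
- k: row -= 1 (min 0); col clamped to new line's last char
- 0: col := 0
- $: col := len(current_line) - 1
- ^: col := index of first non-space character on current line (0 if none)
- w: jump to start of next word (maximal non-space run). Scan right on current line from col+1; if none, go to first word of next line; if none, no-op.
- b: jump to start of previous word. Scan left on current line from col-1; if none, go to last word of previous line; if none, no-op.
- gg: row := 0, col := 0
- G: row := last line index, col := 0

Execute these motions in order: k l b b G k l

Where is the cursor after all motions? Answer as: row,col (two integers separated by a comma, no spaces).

Answer: 1,1

Derivation:
After 1 (k): row=0 col=0 char='b'
After 2 (l): row=0 col=1 char='i'
After 3 (b): row=0 col=0 char='b'
After 4 (b): row=0 col=0 char='b'
After 5 (G): row=2 col=0 char='_'
After 6 (k): row=1 col=0 char='s'
After 7 (l): row=1 col=1 char='t'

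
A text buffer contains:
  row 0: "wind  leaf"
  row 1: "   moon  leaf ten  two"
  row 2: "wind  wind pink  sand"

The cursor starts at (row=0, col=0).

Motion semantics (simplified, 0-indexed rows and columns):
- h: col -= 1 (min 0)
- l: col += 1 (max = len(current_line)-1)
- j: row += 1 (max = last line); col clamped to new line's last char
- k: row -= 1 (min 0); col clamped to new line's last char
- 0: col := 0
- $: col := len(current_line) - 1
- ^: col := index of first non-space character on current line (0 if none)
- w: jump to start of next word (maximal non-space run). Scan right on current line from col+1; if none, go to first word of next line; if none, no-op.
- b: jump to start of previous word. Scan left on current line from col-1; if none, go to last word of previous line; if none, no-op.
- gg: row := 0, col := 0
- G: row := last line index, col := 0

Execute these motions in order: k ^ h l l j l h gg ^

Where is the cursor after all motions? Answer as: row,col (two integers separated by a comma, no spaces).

After 1 (k): row=0 col=0 char='w'
After 2 (^): row=0 col=0 char='w'
After 3 (h): row=0 col=0 char='w'
After 4 (l): row=0 col=1 char='i'
After 5 (l): row=0 col=2 char='n'
After 6 (j): row=1 col=2 char='_'
After 7 (l): row=1 col=3 char='m'
After 8 (h): row=1 col=2 char='_'
After 9 (gg): row=0 col=0 char='w'
After 10 (^): row=0 col=0 char='w'

Answer: 0,0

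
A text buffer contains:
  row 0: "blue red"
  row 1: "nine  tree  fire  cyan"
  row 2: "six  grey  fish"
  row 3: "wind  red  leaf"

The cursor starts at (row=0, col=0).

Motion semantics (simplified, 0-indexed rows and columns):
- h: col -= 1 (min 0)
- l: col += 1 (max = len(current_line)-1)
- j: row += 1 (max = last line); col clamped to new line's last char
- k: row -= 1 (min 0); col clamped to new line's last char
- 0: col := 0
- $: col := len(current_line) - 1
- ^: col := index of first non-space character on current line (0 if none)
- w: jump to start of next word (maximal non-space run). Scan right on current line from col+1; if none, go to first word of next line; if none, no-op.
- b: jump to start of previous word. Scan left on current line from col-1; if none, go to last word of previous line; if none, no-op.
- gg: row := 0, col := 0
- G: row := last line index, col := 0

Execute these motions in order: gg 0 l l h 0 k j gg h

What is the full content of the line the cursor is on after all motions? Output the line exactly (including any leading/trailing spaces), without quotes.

After 1 (gg): row=0 col=0 char='b'
After 2 (0): row=0 col=0 char='b'
After 3 (l): row=0 col=1 char='l'
After 4 (l): row=0 col=2 char='u'
After 5 (h): row=0 col=1 char='l'
After 6 (0): row=0 col=0 char='b'
After 7 (k): row=0 col=0 char='b'
After 8 (j): row=1 col=0 char='n'
After 9 (gg): row=0 col=0 char='b'
After 10 (h): row=0 col=0 char='b'

Answer: blue red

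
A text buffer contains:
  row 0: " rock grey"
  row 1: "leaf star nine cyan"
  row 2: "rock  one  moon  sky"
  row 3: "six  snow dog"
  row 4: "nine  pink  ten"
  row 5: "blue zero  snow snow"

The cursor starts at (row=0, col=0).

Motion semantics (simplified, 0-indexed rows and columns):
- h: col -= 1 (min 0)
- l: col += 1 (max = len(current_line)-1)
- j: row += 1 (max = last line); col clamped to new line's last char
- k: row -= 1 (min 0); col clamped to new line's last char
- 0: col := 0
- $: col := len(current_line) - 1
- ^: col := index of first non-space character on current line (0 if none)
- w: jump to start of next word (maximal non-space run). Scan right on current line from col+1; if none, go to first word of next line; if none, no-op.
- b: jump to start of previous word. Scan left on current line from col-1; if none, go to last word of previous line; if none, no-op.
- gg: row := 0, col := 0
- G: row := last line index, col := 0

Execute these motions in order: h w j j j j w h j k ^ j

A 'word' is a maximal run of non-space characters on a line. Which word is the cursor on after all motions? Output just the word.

After 1 (h): row=0 col=0 char='_'
After 2 (w): row=0 col=1 char='r'
After 3 (j): row=1 col=1 char='e'
After 4 (j): row=2 col=1 char='o'
After 5 (j): row=3 col=1 char='i'
After 6 (j): row=4 col=1 char='i'
After 7 (w): row=4 col=6 char='p'
After 8 (h): row=4 col=5 char='_'
After 9 (j): row=5 col=5 char='z'
After 10 (k): row=4 col=5 char='_'
After 11 (^): row=4 col=0 char='n'
After 12 (j): row=5 col=0 char='b'

Answer: blue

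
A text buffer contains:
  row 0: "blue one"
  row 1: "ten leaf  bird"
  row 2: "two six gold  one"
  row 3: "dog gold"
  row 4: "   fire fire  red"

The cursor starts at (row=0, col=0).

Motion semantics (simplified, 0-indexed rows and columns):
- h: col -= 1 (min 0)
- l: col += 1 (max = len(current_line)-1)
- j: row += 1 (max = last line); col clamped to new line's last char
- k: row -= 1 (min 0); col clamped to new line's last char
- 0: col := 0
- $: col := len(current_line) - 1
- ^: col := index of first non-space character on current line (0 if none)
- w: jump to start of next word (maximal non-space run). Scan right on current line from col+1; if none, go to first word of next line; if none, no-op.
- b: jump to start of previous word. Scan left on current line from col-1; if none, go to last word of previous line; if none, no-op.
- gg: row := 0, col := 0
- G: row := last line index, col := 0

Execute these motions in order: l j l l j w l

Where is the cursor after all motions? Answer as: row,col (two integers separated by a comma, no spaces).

Answer: 2,5

Derivation:
After 1 (l): row=0 col=1 char='l'
After 2 (j): row=1 col=1 char='e'
After 3 (l): row=1 col=2 char='n'
After 4 (l): row=1 col=3 char='_'
After 5 (j): row=2 col=3 char='_'
After 6 (w): row=2 col=4 char='s'
After 7 (l): row=2 col=5 char='i'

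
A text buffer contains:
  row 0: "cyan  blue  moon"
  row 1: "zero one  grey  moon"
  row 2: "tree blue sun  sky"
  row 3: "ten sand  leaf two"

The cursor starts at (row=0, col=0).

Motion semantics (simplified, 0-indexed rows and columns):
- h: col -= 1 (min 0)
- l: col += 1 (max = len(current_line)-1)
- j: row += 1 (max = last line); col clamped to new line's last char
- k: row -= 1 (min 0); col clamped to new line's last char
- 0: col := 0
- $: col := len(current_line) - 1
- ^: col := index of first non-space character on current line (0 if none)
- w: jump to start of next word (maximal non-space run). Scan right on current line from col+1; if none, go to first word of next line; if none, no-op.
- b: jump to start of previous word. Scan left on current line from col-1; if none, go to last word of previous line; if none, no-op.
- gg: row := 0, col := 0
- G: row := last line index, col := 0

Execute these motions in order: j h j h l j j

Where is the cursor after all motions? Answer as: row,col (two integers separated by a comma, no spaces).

Answer: 3,1

Derivation:
After 1 (j): row=1 col=0 char='z'
After 2 (h): row=1 col=0 char='z'
After 3 (j): row=2 col=0 char='t'
After 4 (h): row=2 col=0 char='t'
After 5 (l): row=2 col=1 char='r'
After 6 (j): row=3 col=1 char='e'
After 7 (j): row=3 col=1 char='e'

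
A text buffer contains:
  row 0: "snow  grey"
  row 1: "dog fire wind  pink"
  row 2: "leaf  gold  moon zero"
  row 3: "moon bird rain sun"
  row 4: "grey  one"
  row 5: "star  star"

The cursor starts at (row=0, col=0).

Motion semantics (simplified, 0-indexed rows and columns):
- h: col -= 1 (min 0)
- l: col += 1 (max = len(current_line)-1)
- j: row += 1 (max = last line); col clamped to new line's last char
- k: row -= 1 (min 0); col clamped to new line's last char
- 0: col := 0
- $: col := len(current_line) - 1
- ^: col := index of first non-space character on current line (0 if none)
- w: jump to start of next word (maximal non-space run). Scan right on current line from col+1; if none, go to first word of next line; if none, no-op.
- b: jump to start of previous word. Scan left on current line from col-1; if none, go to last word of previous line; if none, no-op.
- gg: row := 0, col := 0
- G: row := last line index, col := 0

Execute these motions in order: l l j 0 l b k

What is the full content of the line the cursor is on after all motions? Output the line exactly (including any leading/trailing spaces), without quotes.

Answer: snow  grey

Derivation:
After 1 (l): row=0 col=1 char='n'
After 2 (l): row=0 col=2 char='o'
After 3 (j): row=1 col=2 char='g'
After 4 (0): row=1 col=0 char='d'
After 5 (l): row=1 col=1 char='o'
After 6 (b): row=1 col=0 char='d'
After 7 (k): row=0 col=0 char='s'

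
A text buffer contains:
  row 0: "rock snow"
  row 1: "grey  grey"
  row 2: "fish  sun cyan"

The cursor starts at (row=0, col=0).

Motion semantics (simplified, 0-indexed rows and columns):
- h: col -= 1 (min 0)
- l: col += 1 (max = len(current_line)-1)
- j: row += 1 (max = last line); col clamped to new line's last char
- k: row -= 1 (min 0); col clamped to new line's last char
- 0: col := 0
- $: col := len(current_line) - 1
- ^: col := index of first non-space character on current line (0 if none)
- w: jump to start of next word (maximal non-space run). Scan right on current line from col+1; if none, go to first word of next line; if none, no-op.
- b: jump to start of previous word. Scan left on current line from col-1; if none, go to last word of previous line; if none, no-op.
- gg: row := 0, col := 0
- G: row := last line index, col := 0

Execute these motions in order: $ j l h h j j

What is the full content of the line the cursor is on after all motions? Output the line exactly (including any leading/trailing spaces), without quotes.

After 1 ($): row=0 col=8 char='w'
After 2 (j): row=1 col=8 char='e'
After 3 (l): row=1 col=9 char='y'
After 4 (h): row=1 col=8 char='e'
After 5 (h): row=1 col=7 char='r'
After 6 (j): row=2 col=7 char='u'
After 7 (j): row=2 col=7 char='u'

Answer: fish  sun cyan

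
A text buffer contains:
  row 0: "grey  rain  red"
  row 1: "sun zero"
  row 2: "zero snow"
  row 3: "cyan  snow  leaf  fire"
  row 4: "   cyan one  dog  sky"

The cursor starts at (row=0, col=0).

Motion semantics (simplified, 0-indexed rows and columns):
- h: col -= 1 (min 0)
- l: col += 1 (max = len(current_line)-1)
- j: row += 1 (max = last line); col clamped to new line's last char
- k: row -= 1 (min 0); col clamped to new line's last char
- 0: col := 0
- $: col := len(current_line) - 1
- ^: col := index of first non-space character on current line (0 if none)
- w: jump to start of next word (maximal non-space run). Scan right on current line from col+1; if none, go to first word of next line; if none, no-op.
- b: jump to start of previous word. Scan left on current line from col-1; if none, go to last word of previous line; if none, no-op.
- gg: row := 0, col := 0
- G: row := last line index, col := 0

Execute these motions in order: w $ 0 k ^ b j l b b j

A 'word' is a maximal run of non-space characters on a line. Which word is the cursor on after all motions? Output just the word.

Answer: zero

Derivation:
After 1 (w): row=0 col=6 char='r'
After 2 ($): row=0 col=14 char='d'
After 3 (0): row=0 col=0 char='g'
After 4 (k): row=0 col=0 char='g'
After 5 (^): row=0 col=0 char='g'
After 6 (b): row=0 col=0 char='g'
After 7 (j): row=1 col=0 char='s'
After 8 (l): row=1 col=1 char='u'
After 9 (b): row=1 col=0 char='s'
After 10 (b): row=0 col=12 char='r'
After 11 (j): row=1 col=7 char='o'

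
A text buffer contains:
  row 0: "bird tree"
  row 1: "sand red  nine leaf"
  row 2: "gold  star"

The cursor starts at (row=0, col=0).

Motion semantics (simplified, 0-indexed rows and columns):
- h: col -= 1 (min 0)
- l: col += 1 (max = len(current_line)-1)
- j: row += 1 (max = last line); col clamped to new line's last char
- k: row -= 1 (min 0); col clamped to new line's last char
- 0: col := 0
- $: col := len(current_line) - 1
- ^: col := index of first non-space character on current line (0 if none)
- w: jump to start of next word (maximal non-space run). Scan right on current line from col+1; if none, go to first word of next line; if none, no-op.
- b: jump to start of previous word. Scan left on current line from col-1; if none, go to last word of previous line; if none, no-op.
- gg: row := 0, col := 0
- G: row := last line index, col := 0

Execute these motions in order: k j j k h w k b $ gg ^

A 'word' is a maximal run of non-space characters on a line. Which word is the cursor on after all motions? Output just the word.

After 1 (k): row=0 col=0 char='b'
After 2 (j): row=1 col=0 char='s'
After 3 (j): row=2 col=0 char='g'
After 4 (k): row=1 col=0 char='s'
After 5 (h): row=1 col=0 char='s'
After 6 (w): row=1 col=5 char='r'
After 7 (k): row=0 col=5 char='t'
After 8 (b): row=0 col=0 char='b'
After 9 ($): row=0 col=8 char='e'
After 10 (gg): row=0 col=0 char='b'
After 11 (^): row=0 col=0 char='b'

Answer: bird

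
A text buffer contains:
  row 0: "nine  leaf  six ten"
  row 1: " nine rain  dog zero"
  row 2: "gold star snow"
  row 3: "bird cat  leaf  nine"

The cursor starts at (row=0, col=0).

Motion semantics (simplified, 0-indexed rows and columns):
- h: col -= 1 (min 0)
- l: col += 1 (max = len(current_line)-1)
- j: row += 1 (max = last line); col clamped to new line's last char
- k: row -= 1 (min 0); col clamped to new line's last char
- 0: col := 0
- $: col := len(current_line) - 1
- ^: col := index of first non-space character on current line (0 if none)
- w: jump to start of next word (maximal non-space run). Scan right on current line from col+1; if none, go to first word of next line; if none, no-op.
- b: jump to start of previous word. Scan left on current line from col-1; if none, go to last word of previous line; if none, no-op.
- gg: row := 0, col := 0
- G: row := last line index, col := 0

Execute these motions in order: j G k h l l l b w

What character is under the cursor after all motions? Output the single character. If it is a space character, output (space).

Answer: s

Derivation:
After 1 (j): row=1 col=0 char='_'
After 2 (G): row=3 col=0 char='b'
After 3 (k): row=2 col=0 char='g'
After 4 (h): row=2 col=0 char='g'
After 5 (l): row=2 col=1 char='o'
After 6 (l): row=2 col=2 char='l'
After 7 (l): row=2 col=3 char='d'
After 8 (b): row=2 col=0 char='g'
After 9 (w): row=2 col=5 char='s'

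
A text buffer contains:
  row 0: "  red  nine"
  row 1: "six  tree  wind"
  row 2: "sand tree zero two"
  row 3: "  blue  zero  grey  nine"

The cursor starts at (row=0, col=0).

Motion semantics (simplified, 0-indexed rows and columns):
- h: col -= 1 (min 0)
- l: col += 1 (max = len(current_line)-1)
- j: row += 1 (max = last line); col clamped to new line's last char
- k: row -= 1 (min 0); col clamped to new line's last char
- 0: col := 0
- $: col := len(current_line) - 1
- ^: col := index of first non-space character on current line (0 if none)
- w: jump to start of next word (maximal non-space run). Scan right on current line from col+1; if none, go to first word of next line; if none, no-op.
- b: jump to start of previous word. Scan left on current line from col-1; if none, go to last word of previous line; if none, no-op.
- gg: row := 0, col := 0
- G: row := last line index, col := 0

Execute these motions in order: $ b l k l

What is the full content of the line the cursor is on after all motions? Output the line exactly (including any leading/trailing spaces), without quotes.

Answer:   red  nine

Derivation:
After 1 ($): row=0 col=10 char='e'
After 2 (b): row=0 col=7 char='n'
After 3 (l): row=0 col=8 char='i'
After 4 (k): row=0 col=8 char='i'
After 5 (l): row=0 col=9 char='n'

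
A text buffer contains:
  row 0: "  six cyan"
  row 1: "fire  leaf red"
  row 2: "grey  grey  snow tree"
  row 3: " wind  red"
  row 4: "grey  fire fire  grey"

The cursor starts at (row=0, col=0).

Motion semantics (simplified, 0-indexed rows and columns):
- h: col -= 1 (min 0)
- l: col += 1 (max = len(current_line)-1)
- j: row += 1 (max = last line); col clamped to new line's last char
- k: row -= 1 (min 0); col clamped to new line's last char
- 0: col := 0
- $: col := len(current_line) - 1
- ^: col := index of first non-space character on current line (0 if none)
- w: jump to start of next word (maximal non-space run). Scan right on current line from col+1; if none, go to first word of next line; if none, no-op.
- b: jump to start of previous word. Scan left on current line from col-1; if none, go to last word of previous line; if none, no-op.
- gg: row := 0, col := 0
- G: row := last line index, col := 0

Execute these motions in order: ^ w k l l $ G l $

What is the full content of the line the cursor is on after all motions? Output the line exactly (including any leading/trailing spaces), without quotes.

Answer: grey  fire fire  grey

Derivation:
After 1 (^): row=0 col=2 char='s'
After 2 (w): row=0 col=6 char='c'
After 3 (k): row=0 col=6 char='c'
After 4 (l): row=0 col=7 char='y'
After 5 (l): row=0 col=8 char='a'
After 6 ($): row=0 col=9 char='n'
After 7 (G): row=4 col=0 char='g'
After 8 (l): row=4 col=1 char='r'
After 9 ($): row=4 col=20 char='y'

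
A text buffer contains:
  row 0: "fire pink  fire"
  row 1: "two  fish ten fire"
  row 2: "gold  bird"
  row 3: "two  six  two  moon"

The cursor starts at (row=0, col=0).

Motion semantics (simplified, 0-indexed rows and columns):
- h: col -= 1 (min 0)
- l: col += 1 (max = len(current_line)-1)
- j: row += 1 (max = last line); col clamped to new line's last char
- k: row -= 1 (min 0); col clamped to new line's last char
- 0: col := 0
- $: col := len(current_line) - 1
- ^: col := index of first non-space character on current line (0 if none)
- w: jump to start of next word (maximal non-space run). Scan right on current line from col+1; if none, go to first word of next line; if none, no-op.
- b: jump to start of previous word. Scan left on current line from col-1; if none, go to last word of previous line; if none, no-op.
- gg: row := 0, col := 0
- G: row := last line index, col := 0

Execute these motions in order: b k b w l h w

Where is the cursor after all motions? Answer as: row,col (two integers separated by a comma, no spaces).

After 1 (b): row=0 col=0 char='f'
After 2 (k): row=0 col=0 char='f'
After 3 (b): row=0 col=0 char='f'
After 4 (w): row=0 col=5 char='p'
After 5 (l): row=0 col=6 char='i'
After 6 (h): row=0 col=5 char='p'
After 7 (w): row=0 col=11 char='f'

Answer: 0,11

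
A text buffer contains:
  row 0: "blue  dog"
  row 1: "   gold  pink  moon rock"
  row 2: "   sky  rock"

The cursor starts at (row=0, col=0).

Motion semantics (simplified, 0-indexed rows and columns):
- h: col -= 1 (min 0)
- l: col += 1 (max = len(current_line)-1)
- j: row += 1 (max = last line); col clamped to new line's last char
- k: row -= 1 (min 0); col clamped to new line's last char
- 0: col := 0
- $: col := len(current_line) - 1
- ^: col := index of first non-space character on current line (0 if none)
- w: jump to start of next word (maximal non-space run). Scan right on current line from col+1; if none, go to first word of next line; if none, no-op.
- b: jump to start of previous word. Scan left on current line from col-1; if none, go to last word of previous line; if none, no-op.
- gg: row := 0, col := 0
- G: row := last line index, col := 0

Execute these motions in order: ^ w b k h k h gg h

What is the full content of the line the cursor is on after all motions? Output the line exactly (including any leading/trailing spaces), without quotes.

After 1 (^): row=0 col=0 char='b'
After 2 (w): row=0 col=6 char='d'
After 3 (b): row=0 col=0 char='b'
After 4 (k): row=0 col=0 char='b'
After 5 (h): row=0 col=0 char='b'
After 6 (k): row=0 col=0 char='b'
After 7 (h): row=0 col=0 char='b'
After 8 (gg): row=0 col=0 char='b'
After 9 (h): row=0 col=0 char='b'

Answer: blue  dog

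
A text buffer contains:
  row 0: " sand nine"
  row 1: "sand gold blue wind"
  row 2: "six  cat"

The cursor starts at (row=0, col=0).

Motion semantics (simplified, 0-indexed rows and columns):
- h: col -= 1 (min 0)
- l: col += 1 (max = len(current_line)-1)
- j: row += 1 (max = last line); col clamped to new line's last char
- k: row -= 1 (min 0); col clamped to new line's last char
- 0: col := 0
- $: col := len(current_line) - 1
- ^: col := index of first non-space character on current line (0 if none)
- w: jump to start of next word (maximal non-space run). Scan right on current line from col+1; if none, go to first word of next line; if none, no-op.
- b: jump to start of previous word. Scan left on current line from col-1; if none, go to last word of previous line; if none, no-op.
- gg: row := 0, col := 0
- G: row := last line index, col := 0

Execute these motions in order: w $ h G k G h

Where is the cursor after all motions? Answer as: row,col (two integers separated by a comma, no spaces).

After 1 (w): row=0 col=1 char='s'
After 2 ($): row=0 col=9 char='e'
After 3 (h): row=0 col=8 char='n'
After 4 (G): row=2 col=0 char='s'
After 5 (k): row=1 col=0 char='s'
After 6 (G): row=2 col=0 char='s'
After 7 (h): row=2 col=0 char='s'

Answer: 2,0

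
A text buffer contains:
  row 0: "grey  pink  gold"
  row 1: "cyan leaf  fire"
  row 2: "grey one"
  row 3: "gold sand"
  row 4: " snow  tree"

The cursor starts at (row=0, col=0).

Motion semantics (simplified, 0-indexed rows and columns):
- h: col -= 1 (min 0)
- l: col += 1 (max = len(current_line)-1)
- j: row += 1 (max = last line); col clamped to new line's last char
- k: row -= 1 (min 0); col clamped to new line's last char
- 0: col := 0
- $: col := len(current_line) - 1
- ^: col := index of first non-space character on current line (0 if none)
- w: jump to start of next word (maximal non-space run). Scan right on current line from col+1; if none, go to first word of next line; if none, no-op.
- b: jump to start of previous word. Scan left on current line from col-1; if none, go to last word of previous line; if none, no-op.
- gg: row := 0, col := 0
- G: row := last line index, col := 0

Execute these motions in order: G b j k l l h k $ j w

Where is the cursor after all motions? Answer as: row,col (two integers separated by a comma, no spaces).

After 1 (G): row=4 col=0 char='_'
After 2 (b): row=3 col=5 char='s'
After 3 (j): row=4 col=5 char='_'
After 4 (k): row=3 col=5 char='s'
After 5 (l): row=3 col=6 char='a'
After 6 (l): row=3 col=7 char='n'
After 7 (h): row=3 col=6 char='a'
After 8 (k): row=2 col=6 char='n'
After 9 ($): row=2 col=7 char='e'
After 10 (j): row=3 col=7 char='n'
After 11 (w): row=4 col=1 char='s'

Answer: 4,1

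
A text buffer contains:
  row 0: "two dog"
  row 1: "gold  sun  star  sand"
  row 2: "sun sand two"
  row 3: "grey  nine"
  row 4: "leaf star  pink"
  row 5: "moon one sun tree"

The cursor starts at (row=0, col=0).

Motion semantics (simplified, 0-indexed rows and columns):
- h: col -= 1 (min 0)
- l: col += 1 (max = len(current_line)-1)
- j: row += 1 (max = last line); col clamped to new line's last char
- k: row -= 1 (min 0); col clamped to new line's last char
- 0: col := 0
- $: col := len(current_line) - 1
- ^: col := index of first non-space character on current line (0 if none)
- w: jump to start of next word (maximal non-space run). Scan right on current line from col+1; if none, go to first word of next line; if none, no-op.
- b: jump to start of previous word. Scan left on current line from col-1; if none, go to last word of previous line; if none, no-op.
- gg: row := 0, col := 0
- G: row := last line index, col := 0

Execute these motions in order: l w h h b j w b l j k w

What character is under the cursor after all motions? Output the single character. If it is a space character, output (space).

Answer: s

Derivation:
After 1 (l): row=0 col=1 char='w'
After 2 (w): row=0 col=4 char='d'
After 3 (h): row=0 col=3 char='_'
After 4 (h): row=0 col=2 char='o'
After 5 (b): row=0 col=0 char='t'
After 6 (j): row=1 col=0 char='g'
After 7 (w): row=1 col=6 char='s'
After 8 (b): row=1 col=0 char='g'
After 9 (l): row=1 col=1 char='o'
After 10 (j): row=2 col=1 char='u'
After 11 (k): row=1 col=1 char='o'
After 12 (w): row=1 col=6 char='s'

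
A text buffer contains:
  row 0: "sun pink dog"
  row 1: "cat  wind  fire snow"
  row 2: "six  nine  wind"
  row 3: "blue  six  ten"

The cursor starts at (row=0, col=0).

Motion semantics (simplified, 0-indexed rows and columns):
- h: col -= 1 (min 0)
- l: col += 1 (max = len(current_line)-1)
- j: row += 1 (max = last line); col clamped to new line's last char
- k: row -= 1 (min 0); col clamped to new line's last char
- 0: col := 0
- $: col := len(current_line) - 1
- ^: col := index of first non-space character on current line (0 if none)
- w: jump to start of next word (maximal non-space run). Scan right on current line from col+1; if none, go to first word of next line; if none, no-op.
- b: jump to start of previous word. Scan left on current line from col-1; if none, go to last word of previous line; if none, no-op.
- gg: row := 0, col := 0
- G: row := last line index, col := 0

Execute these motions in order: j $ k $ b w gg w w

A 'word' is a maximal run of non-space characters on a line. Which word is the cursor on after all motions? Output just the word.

Answer: dog

Derivation:
After 1 (j): row=1 col=0 char='c'
After 2 ($): row=1 col=19 char='w'
After 3 (k): row=0 col=11 char='g'
After 4 ($): row=0 col=11 char='g'
After 5 (b): row=0 col=9 char='d'
After 6 (w): row=1 col=0 char='c'
After 7 (gg): row=0 col=0 char='s'
After 8 (w): row=0 col=4 char='p'
After 9 (w): row=0 col=9 char='d'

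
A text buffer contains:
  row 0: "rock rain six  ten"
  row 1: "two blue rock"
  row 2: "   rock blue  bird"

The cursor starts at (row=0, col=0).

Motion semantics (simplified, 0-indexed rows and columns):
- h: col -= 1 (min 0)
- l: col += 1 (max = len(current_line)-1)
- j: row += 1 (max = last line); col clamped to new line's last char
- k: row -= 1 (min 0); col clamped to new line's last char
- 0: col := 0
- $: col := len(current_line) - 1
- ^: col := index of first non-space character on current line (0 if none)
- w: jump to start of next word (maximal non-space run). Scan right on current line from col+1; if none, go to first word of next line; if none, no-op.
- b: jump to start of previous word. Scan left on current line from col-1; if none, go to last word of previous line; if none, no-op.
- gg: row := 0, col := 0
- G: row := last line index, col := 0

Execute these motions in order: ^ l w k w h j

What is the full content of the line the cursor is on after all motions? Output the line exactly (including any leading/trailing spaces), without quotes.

Answer: two blue rock

Derivation:
After 1 (^): row=0 col=0 char='r'
After 2 (l): row=0 col=1 char='o'
After 3 (w): row=0 col=5 char='r'
After 4 (k): row=0 col=5 char='r'
After 5 (w): row=0 col=10 char='s'
After 6 (h): row=0 col=9 char='_'
After 7 (j): row=1 col=9 char='r'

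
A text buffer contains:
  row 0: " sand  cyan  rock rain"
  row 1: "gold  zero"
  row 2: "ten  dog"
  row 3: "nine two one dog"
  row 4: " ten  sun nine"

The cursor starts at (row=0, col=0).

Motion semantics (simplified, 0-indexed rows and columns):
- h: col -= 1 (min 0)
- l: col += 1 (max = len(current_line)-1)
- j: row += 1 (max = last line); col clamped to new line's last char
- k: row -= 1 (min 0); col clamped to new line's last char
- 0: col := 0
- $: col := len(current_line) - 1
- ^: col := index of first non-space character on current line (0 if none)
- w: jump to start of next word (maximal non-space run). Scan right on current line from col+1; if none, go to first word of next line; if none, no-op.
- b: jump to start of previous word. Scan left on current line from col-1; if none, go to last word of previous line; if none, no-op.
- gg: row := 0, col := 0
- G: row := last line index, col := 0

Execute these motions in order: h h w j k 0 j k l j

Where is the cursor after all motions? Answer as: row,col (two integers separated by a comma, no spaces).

Answer: 1,1

Derivation:
After 1 (h): row=0 col=0 char='_'
After 2 (h): row=0 col=0 char='_'
After 3 (w): row=0 col=1 char='s'
After 4 (j): row=1 col=1 char='o'
After 5 (k): row=0 col=1 char='s'
After 6 (0): row=0 col=0 char='_'
After 7 (j): row=1 col=0 char='g'
After 8 (k): row=0 col=0 char='_'
After 9 (l): row=0 col=1 char='s'
After 10 (j): row=1 col=1 char='o'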